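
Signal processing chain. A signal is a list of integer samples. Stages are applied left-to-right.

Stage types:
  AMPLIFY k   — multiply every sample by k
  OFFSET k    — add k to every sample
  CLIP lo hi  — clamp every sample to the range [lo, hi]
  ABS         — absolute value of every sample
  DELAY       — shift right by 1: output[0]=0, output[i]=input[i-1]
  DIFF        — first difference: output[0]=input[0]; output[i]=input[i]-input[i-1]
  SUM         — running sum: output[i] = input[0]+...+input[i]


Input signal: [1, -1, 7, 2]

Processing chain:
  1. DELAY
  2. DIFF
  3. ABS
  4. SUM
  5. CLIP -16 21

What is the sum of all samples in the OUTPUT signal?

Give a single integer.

Input: [1, -1, 7, 2]
Stage 1 (DELAY): [0, 1, -1, 7] = [0, 1, -1, 7] -> [0, 1, -1, 7]
Stage 2 (DIFF): s[0]=0, 1-0=1, -1-1=-2, 7--1=8 -> [0, 1, -2, 8]
Stage 3 (ABS): |0|=0, |1|=1, |-2|=2, |8|=8 -> [0, 1, 2, 8]
Stage 4 (SUM): sum[0..0]=0, sum[0..1]=1, sum[0..2]=3, sum[0..3]=11 -> [0, 1, 3, 11]
Stage 5 (CLIP -16 21): clip(0,-16,21)=0, clip(1,-16,21)=1, clip(3,-16,21)=3, clip(11,-16,21)=11 -> [0, 1, 3, 11]
Output sum: 15

Answer: 15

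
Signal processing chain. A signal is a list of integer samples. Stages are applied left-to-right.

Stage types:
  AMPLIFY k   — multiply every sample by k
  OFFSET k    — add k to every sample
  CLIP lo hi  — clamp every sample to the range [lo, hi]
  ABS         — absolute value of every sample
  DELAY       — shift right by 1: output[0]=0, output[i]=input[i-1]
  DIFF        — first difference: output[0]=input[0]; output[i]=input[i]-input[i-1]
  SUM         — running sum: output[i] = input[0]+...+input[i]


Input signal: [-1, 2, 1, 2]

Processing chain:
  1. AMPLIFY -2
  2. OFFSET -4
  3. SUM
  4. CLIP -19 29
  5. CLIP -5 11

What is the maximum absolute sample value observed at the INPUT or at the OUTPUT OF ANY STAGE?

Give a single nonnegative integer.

Input: [-1, 2, 1, 2] (max |s|=2)
Stage 1 (AMPLIFY -2): -1*-2=2, 2*-2=-4, 1*-2=-2, 2*-2=-4 -> [2, -4, -2, -4] (max |s|=4)
Stage 2 (OFFSET -4): 2+-4=-2, -4+-4=-8, -2+-4=-6, -4+-4=-8 -> [-2, -8, -6, -8] (max |s|=8)
Stage 3 (SUM): sum[0..0]=-2, sum[0..1]=-10, sum[0..2]=-16, sum[0..3]=-24 -> [-2, -10, -16, -24] (max |s|=24)
Stage 4 (CLIP -19 29): clip(-2,-19,29)=-2, clip(-10,-19,29)=-10, clip(-16,-19,29)=-16, clip(-24,-19,29)=-19 -> [-2, -10, -16, -19] (max |s|=19)
Stage 5 (CLIP -5 11): clip(-2,-5,11)=-2, clip(-10,-5,11)=-5, clip(-16,-5,11)=-5, clip(-19,-5,11)=-5 -> [-2, -5, -5, -5] (max |s|=5)
Overall max amplitude: 24

Answer: 24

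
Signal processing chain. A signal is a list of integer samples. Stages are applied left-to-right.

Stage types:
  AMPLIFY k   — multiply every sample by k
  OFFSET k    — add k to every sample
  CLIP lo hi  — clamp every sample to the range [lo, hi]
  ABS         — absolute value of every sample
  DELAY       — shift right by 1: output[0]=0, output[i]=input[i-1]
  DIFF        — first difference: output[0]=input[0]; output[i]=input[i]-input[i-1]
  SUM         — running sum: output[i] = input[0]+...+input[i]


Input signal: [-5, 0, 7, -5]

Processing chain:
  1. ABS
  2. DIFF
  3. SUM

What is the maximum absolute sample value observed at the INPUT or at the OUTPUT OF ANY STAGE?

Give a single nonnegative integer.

Input: [-5, 0, 7, -5] (max |s|=7)
Stage 1 (ABS): |-5|=5, |0|=0, |7|=7, |-5|=5 -> [5, 0, 7, 5] (max |s|=7)
Stage 2 (DIFF): s[0]=5, 0-5=-5, 7-0=7, 5-7=-2 -> [5, -5, 7, -2] (max |s|=7)
Stage 3 (SUM): sum[0..0]=5, sum[0..1]=0, sum[0..2]=7, sum[0..3]=5 -> [5, 0, 7, 5] (max |s|=7)
Overall max amplitude: 7

Answer: 7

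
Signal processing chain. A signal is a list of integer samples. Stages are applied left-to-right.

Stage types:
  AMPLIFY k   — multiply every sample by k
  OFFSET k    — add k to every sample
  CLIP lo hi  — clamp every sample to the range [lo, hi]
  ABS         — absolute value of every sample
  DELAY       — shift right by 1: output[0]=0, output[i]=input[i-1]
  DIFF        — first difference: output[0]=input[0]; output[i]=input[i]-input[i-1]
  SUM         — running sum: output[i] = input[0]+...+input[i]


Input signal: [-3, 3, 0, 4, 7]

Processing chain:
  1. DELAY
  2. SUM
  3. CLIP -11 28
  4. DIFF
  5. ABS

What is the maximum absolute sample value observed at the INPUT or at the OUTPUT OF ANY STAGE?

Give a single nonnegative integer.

Answer: 7

Derivation:
Input: [-3, 3, 0, 4, 7] (max |s|=7)
Stage 1 (DELAY): [0, -3, 3, 0, 4] = [0, -3, 3, 0, 4] -> [0, -3, 3, 0, 4] (max |s|=4)
Stage 2 (SUM): sum[0..0]=0, sum[0..1]=-3, sum[0..2]=0, sum[0..3]=0, sum[0..4]=4 -> [0, -3, 0, 0, 4] (max |s|=4)
Stage 3 (CLIP -11 28): clip(0,-11,28)=0, clip(-3,-11,28)=-3, clip(0,-11,28)=0, clip(0,-11,28)=0, clip(4,-11,28)=4 -> [0, -3, 0, 0, 4] (max |s|=4)
Stage 4 (DIFF): s[0]=0, -3-0=-3, 0--3=3, 0-0=0, 4-0=4 -> [0, -3, 3, 0, 4] (max |s|=4)
Stage 5 (ABS): |0|=0, |-3|=3, |3|=3, |0|=0, |4|=4 -> [0, 3, 3, 0, 4] (max |s|=4)
Overall max amplitude: 7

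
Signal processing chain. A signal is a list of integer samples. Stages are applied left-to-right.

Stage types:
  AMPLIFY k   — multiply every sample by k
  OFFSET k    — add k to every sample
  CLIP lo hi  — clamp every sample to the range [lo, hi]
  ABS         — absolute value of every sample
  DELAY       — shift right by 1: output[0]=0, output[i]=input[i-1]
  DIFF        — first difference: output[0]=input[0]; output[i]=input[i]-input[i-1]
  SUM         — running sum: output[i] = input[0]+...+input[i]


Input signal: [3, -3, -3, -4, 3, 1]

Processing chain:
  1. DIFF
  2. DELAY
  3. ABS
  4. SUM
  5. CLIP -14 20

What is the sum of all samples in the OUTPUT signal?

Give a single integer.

Input: [3, -3, -3, -4, 3, 1]
Stage 1 (DIFF): s[0]=3, -3-3=-6, -3--3=0, -4--3=-1, 3--4=7, 1-3=-2 -> [3, -6, 0, -1, 7, -2]
Stage 2 (DELAY): [0, 3, -6, 0, -1, 7] = [0, 3, -6, 0, -1, 7] -> [0, 3, -6, 0, -1, 7]
Stage 3 (ABS): |0|=0, |3|=3, |-6|=6, |0|=0, |-1|=1, |7|=7 -> [0, 3, 6, 0, 1, 7]
Stage 4 (SUM): sum[0..0]=0, sum[0..1]=3, sum[0..2]=9, sum[0..3]=9, sum[0..4]=10, sum[0..5]=17 -> [0, 3, 9, 9, 10, 17]
Stage 5 (CLIP -14 20): clip(0,-14,20)=0, clip(3,-14,20)=3, clip(9,-14,20)=9, clip(9,-14,20)=9, clip(10,-14,20)=10, clip(17,-14,20)=17 -> [0, 3, 9, 9, 10, 17]
Output sum: 48

Answer: 48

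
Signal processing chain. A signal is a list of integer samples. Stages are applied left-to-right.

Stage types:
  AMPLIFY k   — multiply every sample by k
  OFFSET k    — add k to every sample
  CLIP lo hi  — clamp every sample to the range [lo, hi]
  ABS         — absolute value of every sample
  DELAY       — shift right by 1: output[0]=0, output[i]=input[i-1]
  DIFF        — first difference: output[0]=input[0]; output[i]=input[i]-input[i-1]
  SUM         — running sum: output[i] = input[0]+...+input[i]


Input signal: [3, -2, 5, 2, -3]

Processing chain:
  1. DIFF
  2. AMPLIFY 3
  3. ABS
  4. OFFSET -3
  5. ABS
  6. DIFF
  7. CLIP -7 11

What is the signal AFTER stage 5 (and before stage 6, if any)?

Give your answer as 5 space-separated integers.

Input: [3, -2, 5, 2, -3]
Stage 1 (DIFF): s[0]=3, -2-3=-5, 5--2=7, 2-5=-3, -3-2=-5 -> [3, -5, 7, -3, -5]
Stage 2 (AMPLIFY 3): 3*3=9, -5*3=-15, 7*3=21, -3*3=-9, -5*3=-15 -> [9, -15, 21, -9, -15]
Stage 3 (ABS): |9|=9, |-15|=15, |21|=21, |-9|=9, |-15|=15 -> [9, 15, 21, 9, 15]
Stage 4 (OFFSET -3): 9+-3=6, 15+-3=12, 21+-3=18, 9+-3=6, 15+-3=12 -> [6, 12, 18, 6, 12]
Stage 5 (ABS): |6|=6, |12|=12, |18|=18, |6|=6, |12|=12 -> [6, 12, 18, 6, 12]

Answer: 6 12 18 6 12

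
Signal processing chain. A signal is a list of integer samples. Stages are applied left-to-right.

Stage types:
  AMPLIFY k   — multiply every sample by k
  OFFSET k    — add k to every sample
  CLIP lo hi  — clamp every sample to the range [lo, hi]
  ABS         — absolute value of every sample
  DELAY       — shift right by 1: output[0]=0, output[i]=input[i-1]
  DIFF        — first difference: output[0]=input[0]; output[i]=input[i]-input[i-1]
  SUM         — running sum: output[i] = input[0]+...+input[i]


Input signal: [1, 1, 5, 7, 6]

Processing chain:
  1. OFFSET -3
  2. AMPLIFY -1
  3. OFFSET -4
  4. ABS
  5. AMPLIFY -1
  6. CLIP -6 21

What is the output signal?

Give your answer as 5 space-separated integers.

Input: [1, 1, 5, 7, 6]
Stage 1 (OFFSET -3): 1+-3=-2, 1+-3=-2, 5+-3=2, 7+-3=4, 6+-3=3 -> [-2, -2, 2, 4, 3]
Stage 2 (AMPLIFY -1): -2*-1=2, -2*-1=2, 2*-1=-2, 4*-1=-4, 3*-1=-3 -> [2, 2, -2, -4, -3]
Stage 3 (OFFSET -4): 2+-4=-2, 2+-4=-2, -2+-4=-6, -4+-4=-8, -3+-4=-7 -> [-2, -2, -6, -8, -7]
Stage 4 (ABS): |-2|=2, |-2|=2, |-6|=6, |-8|=8, |-7|=7 -> [2, 2, 6, 8, 7]
Stage 5 (AMPLIFY -1): 2*-1=-2, 2*-1=-2, 6*-1=-6, 8*-1=-8, 7*-1=-7 -> [-2, -2, -6, -8, -7]
Stage 6 (CLIP -6 21): clip(-2,-6,21)=-2, clip(-2,-6,21)=-2, clip(-6,-6,21)=-6, clip(-8,-6,21)=-6, clip(-7,-6,21)=-6 -> [-2, -2, -6, -6, -6]

Answer: -2 -2 -6 -6 -6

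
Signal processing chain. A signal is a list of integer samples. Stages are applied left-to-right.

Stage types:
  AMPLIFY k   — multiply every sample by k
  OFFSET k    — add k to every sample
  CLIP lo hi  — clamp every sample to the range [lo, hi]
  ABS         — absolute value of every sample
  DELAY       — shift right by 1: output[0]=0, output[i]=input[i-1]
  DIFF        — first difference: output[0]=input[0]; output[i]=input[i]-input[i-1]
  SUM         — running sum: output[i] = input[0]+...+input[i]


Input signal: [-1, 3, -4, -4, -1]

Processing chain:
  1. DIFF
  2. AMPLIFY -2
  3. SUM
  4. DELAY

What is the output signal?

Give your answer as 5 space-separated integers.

Answer: 0 2 -6 8 8

Derivation:
Input: [-1, 3, -4, -4, -1]
Stage 1 (DIFF): s[0]=-1, 3--1=4, -4-3=-7, -4--4=0, -1--4=3 -> [-1, 4, -7, 0, 3]
Stage 2 (AMPLIFY -2): -1*-2=2, 4*-2=-8, -7*-2=14, 0*-2=0, 3*-2=-6 -> [2, -8, 14, 0, -6]
Stage 3 (SUM): sum[0..0]=2, sum[0..1]=-6, sum[0..2]=8, sum[0..3]=8, sum[0..4]=2 -> [2, -6, 8, 8, 2]
Stage 4 (DELAY): [0, 2, -6, 8, 8] = [0, 2, -6, 8, 8] -> [0, 2, -6, 8, 8]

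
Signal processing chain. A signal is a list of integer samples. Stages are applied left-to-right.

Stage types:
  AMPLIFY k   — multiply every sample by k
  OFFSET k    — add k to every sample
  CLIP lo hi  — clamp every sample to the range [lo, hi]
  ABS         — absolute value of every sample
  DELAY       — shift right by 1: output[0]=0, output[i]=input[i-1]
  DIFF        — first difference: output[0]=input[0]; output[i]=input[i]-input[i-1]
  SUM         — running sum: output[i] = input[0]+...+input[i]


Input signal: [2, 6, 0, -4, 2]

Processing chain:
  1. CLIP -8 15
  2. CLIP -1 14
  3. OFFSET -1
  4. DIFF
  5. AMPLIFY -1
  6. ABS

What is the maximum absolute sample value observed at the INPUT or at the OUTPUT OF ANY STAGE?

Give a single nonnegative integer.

Answer: 6

Derivation:
Input: [2, 6, 0, -4, 2] (max |s|=6)
Stage 1 (CLIP -8 15): clip(2,-8,15)=2, clip(6,-8,15)=6, clip(0,-8,15)=0, clip(-4,-8,15)=-4, clip(2,-8,15)=2 -> [2, 6, 0, -4, 2] (max |s|=6)
Stage 2 (CLIP -1 14): clip(2,-1,14)=2, clip(6,-1,14)=6, clip(0,-1,14)=0, clip(-4,-1,14)=-1, clip(2,-1,14)=2 -> [2, 6, 0, -1, 2] (max |s|=6)
Stage 3 (OFFSET -1): 2+-1=1, 6+-1=5, 0+-1=-1, -1+-1=-2, 2+-1=1 -> [1, 5, -1, -2, 1] (max |s|=5)
Stage 4 (DIFF): s[0]=1, 5-1=4, -1-5=-6, -2--1=-1, 1--2=3 -> [1, 4, -6, -1, 3] (max |s|=6)
Stage 5 (AMPLIFY -1): 1*-1=-1, 4*-1=-4, -6*-1=6, -1*-1=1, 3*-1=-3 -> [-1, -4, 6, 1, -3] (max |s|=6)
Stage 6 (ABS): |-1|=1, |-4|=4, |6|=6, |1|=1, |-3|=3 -> [1, 4, 6, 1, 3] (max |s|=6)
Overall max amplitude: 6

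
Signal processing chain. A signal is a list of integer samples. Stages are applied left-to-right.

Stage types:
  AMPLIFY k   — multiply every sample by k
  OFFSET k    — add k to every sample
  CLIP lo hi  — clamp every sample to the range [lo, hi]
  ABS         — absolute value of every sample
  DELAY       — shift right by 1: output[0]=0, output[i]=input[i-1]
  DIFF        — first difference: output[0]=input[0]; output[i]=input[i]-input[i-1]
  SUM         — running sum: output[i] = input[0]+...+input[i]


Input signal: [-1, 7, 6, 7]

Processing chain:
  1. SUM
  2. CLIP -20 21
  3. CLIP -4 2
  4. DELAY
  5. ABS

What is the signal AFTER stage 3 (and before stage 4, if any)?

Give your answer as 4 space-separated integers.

Answer: -1 2 2 2

Derivation:
Input: [-1, 7, 6, 7]
Stage 1 (SUM): sum[0..0]=-1, sum[0..1]=6, sum[0..2]=12, sum[0..3]=19 -> [-1, 6, 12, 19]
Stage 2 (CLIP -20 21): clip(-1,-20,21)=-1, clip(6,-20,21)=6, clip(12,-20,21)=12, clip(19,-20,21)=19 -> [-1, 6, 12, 19]
Stage 3 (CLIP -4 2): clip(-1,-4,2)=-1, clip(6,-4,2)=2, clip(12,-4,2)=2, clip(19,-4,2)=2 -> [-1, 2, 2, 2]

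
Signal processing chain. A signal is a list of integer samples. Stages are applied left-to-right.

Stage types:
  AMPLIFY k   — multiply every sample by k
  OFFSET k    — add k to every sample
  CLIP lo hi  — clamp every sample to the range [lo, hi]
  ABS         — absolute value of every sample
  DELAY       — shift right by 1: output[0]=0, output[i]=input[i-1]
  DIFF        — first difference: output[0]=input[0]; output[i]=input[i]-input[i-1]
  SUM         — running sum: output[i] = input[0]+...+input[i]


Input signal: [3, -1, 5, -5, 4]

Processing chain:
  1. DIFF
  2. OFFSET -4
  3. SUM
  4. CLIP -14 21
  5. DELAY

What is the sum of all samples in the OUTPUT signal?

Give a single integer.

Answer: -31

Derivation:
Input: [3, -1, 5, -5, 4]
Stage 1 (DIFF): s[0]=3, -1-3=-4, 5--1=6, -5-5=-10, 4--5=9 -> [3, -4, 6, -10, 9]
Stage 2 (OFFSET -4): 3+-4=-1, -4+-4=-8, 6+-4=2, -10+-4=-14, 9+-4=5 -> [-1, -8, 2, -14, 5]
Stage 3 (SUM): sum[0..0]=-1, sum[0..1]=-9, sum[0..2]=-7, sum[0..3]=-21, sum[0..4]=-16 -> [-1, -9, -7, -21, -16]
Stage 4 (CLIP -14 21): clip(-1,-14,21)=-1, clip(-9,-14,21)=-9, clip(-7,-14,21)=-7, clip(-21,-14,21)=-14, clip(-16,-14,21)=-14 -> [-1, -9, -7, -14, -14]
Stage 5 (DELAY): [0, -1, -9, -7, -14] = [0, -1, -9, -7, -14] -> [0, -1, -9, -7, -14]
Output sum: -31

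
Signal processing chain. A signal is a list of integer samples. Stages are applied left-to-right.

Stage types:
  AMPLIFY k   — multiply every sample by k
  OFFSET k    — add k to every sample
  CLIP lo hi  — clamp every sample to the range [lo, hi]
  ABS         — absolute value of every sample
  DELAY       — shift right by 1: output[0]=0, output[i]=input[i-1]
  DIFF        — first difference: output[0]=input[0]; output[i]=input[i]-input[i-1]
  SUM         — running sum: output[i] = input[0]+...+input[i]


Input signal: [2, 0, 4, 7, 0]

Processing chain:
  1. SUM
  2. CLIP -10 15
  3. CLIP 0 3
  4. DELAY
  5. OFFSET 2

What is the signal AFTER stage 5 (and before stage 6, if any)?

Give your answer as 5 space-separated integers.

Answer: 2 4 4 5 5

Derivation:
Input: [2, 0, 4, 7, 0]
Stage 1 (SUM): sum[0..0]=2, sum[0..1]=2, sum[0..2]=6, sum[0..3]=13, sum[0..4]=13 -> [2, 2, 6, 13, 13]
Stage 2 (CLIP -10 15): clip(2,-10,15)=2, clip(2,-10,15)=2, clip(6,-10,15)=6, clip(13,-10,15)=13, clip(13,-10,15)=13 -> [2, 2, 6, 13, 13]
Stage 3 (CLIP 0 3): clip(2,0,3)=2, clip(2,0,3)=2, clip(6,0,3)=3, clip(13,0,3)=3, clip(13,0,3)=3 -> [2, 2, 3, 3, 3]
Stage 4 (DELAY): [0, 2, 2, 3, 3] = [0, 2, 2, 3, 3] -> [0, 2, 2, 3, 3]
Stage 5 (OFFSET 2): 0+2=2, 2+2=4, 2+2=4, 3+2=5, 3+2=5 -> [2, 4, 4, 5, 5]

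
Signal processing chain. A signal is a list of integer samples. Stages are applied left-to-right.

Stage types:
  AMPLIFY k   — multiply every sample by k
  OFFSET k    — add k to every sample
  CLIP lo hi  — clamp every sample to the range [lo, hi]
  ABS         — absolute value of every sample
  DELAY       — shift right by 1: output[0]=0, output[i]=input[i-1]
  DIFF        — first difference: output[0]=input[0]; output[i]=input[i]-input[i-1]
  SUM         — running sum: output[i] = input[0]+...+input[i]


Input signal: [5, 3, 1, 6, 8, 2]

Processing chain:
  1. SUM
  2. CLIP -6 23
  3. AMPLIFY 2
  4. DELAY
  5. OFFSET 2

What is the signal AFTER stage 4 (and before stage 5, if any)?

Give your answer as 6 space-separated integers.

Input: [5, 3, 1, 6, 8, 2]
Stage 1 (SUM): sum[0..0]=5, sum[0..1]=8, sum[0..2]=9, sum[0..3]=15, sum[0..4]=23, sum[0..5]=25 -> [5, 8, 9, 15, 23, 25]
Stage 2 (CLIP -6 23): clip(5,-6,23)=5, clip(8,-6,23)=8, clip(9,-6,23)=9, clip(15,-6,23)=15, clip(23,-6,23)=23, clip(25,-6,23)=23 -> [5, 8, 9, 15, 23, 23]
Stage 3 (AMPLIFY 2): 5*2=10, 8*2=16, 9*2=18, 15*2=30, 23*2=46, 23*2=46 -> [10, 16, 18, 30, 46, 46]
Stage 4 (DELAY): [0, 10, 16, 18, 30, 46] = [0, 10, 16, 18, 30, 46] -> [0, 10, 16, 18, 30, 46]

Answer: 0 10 16 18 30 46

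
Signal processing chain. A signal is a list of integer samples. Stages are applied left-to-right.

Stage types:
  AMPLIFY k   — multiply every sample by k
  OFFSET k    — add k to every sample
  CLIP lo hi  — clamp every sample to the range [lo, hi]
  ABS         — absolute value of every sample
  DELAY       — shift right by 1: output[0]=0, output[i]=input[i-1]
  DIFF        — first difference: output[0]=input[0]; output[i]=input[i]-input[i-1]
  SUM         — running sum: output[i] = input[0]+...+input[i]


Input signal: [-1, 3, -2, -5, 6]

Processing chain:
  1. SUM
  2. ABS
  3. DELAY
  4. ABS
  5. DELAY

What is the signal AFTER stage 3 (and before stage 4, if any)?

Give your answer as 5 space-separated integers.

Input: [-1, 3, -2, -5, 6]
Stage 1 (SUM): sum[0..0]=-1, sum[0..1]=2, sum[0..2]=0, sum[0..3]=-5, sum[0..4]=1 -> [-1, 2, 0, -5, 1]
Stage 2 (ABS): |-1|=1, |2|=2, |0|=0, |-5|=5, |1|=1 -> [1, 2, 0, 5, 1]
Stage 3 (DELAY): [0, 1, 2, 0, 5] = [0, 1, 2, 0, 5] -> [0, 1, 2, 0, 5]

Answer: 0 1 2 0 5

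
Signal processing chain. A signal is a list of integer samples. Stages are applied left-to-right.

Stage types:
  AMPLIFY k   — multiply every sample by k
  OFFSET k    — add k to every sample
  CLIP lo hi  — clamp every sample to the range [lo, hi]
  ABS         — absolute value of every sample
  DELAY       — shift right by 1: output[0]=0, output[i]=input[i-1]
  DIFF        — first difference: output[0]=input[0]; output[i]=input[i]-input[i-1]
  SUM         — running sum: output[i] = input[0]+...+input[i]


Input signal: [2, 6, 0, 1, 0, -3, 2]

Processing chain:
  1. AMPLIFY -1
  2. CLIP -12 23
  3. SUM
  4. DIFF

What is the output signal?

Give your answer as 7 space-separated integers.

Input: [2, 6, 0, 1, 0, -3, 2]
Stage 1 (AMPLIFY -1): 2*-1=-2, 6*-1=-6, 0*-1=0, 1*-1=-1, 0*-1=0, -3*-1=3, 2*-1=-2 -> [-2, -6, 0, -1, 0, 3, -2]
Stage 2 (CLIP -12 23): clip(-2,-12,23)=-2, clip(-6,-12,23)=-6, clip(0,-12,23)=0, clip(-1,-12,23)=-1, clip(0,-12,23)=0, clip(3,-12,23)=3, clip(-2,-12,23)=-2 -> [-2, -6, 0, -1, 0, 3, -2]
Stage 3 (SUM): sum[0..0]=-2, sum[0..1]=-8, sum[0..2]=-8, sum[0..3]=-9, sum[0..4]=-9, sum[0..5]=-6, sum[0..6]=-8 -> [-2, -8, -8, -9, -9, -6, -8]
Stage 4 (DIFF): s[0]=-2, -8--2=-6, -8--8=0, -9--8=-1, -9--9=0, -6--9=3, -8--6=-2 -> [-2, -6, 0, -1, 0, 3, -2]

Answer: -2 -6 0 -1 0 3 -2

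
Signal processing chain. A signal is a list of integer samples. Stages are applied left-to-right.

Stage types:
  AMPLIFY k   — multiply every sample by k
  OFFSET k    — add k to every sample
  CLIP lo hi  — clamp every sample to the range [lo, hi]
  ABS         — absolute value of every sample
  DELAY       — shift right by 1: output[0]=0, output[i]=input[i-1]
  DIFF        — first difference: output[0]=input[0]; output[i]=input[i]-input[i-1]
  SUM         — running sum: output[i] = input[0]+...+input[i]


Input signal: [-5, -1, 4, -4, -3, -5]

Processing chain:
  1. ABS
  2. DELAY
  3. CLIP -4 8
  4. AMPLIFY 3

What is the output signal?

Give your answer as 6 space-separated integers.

Input: [-5, -1, 4, -4, -3, -5]
Stage 1 (ABS): |-5|=5, |-1|=1, |4|=4, |-4|=4, |-3|=3, |-5|=5 -> [5, 1, 4, 4, 3, 5]
Stage 2 (DELAY): [0, 5, 1, 4, 4, 3] = [0, 5, 1, 4, 4, 3] -> [0, 5, 1, 4, 4, 3]
Stage 3 (CLIP -4 8): clip(0,-4,8)=0, clip(5,-4,8)=5, clip(1,-4,8)=1, clip(4,-4,8)=4, clip(4,-4,8)=4, clip(3,-4,8)=3 -> [0, 5, 1, 4, 4, 3]
Stage 4 (AMPLIFY 3): 0*3=0, 5*3=15, 1*3=3, 4*3=12, 4*3=12, 3*3=9 -> [0, 15, 3, 12, 12, 9]

Answer: 0 15 3 12 12 9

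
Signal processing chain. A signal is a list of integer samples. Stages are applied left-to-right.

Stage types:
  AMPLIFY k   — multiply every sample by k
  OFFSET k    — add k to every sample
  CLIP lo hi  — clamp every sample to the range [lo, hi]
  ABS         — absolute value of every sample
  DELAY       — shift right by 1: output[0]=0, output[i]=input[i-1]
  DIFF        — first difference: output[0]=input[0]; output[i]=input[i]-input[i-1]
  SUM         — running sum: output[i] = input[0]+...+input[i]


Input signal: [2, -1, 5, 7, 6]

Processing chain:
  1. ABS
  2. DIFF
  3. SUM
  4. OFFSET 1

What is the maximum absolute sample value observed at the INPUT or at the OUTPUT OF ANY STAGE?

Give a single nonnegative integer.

Answer: 8

Derivation:
Input: [2, -1, 5, 7, 6] (max |s|=7)
Stage 1 (ABS): |2|=2, |-1|=1, |5|=5, |7|=7, |6|=6 -> [2, 1, 5, 7, 6] (max |s|=7)
Stage 2 (DIFF): s[0]=2, 1-2=-1, 5-1=4, 7-5=2, 6-7=-1 -> [2, -1, 4, 2, -1] (max |s|=4)
Stage 3 (SUM): sum[0..0]=2, sum[0..1]=1, sum[0..2]=5, sum[0..3]=7, sum[0..4]=6 -> [2, 1, 5, 7, 6] (max |s|=7)
Stage 4 (OFFSET 1): 2+1=3, 1+1=2, 5+1=6, 7+1=8, 6+1=7 -> [3, 2, 6, 8, 7] (max |s|=8)
Overall max amplitude: 8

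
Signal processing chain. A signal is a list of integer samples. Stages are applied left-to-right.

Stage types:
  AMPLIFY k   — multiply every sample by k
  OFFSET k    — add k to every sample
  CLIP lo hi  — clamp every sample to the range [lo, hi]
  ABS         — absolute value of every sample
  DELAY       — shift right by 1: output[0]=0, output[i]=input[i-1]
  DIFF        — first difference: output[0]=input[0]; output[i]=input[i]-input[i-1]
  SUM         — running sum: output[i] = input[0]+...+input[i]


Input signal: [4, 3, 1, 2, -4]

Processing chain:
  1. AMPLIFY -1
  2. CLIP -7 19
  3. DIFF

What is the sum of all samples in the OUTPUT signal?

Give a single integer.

Input: [4, 3, 1, 2, -4]
Stage 1 (AMPLIFY -1): 4*-1=-4, 3*-1=-3, 1*-1=-1, 2*-1=-2, -4*-1=4 -> [-4, -3, -1, -2, 4]
Stage 2 (CLIP -7 19): clip(-4,-7,19)=-4, clip(-3,-7,19)=-3, clip(-1,-7,19)=-1, clip(-2,-7,19)=-2, clip(4,-7,19)=4 -> [-4, -3, -1, -2, 4]
Stage 3 (DIFF): s[0]=-4, -3--4=1, -1--3=2, -2--1=-1, 4--2=6 -> [-4, 1, 2, -1, 6]
Output sum: 4

Answer: 4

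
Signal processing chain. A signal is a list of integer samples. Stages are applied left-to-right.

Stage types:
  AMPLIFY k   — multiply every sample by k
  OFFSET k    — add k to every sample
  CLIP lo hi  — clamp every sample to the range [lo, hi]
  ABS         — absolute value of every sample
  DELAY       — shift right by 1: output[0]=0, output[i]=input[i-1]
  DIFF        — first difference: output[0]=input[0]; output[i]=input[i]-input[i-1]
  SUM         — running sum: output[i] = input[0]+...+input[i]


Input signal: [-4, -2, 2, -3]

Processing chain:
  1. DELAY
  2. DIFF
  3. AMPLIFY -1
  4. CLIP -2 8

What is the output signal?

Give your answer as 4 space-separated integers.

Input: [-4, -2, 2, -3]
Stage 1 (DELAY): [0, -4, -2, 2] = [0, -4, -2, 2] -> [0, -4, -2, 2]
Stage 2 (DIFF): s[0]=0, -4-0=-4, -2--4=2, 2--2=4 -> [0, -4, 2, 4]
Stage 3 (AMPLIFY -1): 0*-1=0, -4*-1=4, 2*-1=-2, 4*-1=-4 -> [0, 4, -2, -4]
Stage 4 (CLIP -2 8): clip(0,-2,8)=0, clip(4,-2,8)=4, clip(-2,-2,8)=-2, clip(-4,-2,8)=-2 -> [0, 4, -2, -2]

Answer: 0 4 -2 -2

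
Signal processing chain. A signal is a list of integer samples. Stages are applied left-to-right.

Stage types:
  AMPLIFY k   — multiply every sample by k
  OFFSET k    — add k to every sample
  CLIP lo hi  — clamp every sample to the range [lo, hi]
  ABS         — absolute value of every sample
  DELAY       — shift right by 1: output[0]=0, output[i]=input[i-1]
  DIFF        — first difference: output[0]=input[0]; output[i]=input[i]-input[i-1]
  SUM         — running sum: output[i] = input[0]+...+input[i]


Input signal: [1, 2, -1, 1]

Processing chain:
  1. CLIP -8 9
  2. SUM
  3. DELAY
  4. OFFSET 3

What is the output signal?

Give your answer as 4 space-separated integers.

Input: [1, 2, -1, 1]
Stage 1 (CLIP -8 9): clip(1,-8,9)=1, clip(2,-8,9)=2, clip(-1,-8,9)=-1, clip(1,-8,9)=1 -> [1, 2, -1, 1]
Stage 2 (SUM): sum[0..0]=1, sum[0..1]=3, sum[0..2]=2, sum[0..3]=3 -> [1, 3, 2, 3]
Stage 3 (DELAY): [0, 1, 3, 2] = [0, 1, 3, 2] -> [0, 1, 3, 2]
Stage 4 (OFFSET 3): 0+3=3, 1+3=4, 3+3=6, 2+3=5 -> [3, 4, 6, 5]

Answer: 3 4 6 5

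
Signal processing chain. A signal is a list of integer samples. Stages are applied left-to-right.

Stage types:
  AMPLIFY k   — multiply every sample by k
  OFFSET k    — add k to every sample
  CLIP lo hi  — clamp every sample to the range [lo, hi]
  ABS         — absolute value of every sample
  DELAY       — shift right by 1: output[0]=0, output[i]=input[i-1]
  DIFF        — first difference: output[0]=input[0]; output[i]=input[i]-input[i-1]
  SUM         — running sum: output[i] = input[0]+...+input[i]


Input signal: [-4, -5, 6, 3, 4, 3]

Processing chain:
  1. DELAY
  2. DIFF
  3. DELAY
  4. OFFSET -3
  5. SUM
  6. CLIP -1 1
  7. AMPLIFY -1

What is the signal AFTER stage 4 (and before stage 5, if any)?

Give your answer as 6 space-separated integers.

Input: [-4, -5, 6, 3, 4, 3]
Stage 1 (DELAY): [0, -4, -5, 6, 3, 4] = [0, -4, -5, 6, 3, 4] -> [0, -4, -5, 6, 3, 4]
Stage 2 (DIFF): s[0]=0, -4-0=-4, -5--4=-1, 6--5=11, 3-6=-3, 4-3=1 -> [0, -4, -1, 11, -3, 1]
Stage 3 (DELAY): [0, 0, -4, -1, 11, -3] = [0, 0, -4, -1, 11, -3] -> [0, 0, -4, -1, 11, -3]
Stage 4 (OFFSET -3): 0+-3=-3, 0+-3=-3, -4+-3=-7, -1+-3=-4, 11+-3=8, -3+-3=-6 -> [-3, -3, -7, -4, 8, -6]

Answer: -3 -3 -7 -4 8 -6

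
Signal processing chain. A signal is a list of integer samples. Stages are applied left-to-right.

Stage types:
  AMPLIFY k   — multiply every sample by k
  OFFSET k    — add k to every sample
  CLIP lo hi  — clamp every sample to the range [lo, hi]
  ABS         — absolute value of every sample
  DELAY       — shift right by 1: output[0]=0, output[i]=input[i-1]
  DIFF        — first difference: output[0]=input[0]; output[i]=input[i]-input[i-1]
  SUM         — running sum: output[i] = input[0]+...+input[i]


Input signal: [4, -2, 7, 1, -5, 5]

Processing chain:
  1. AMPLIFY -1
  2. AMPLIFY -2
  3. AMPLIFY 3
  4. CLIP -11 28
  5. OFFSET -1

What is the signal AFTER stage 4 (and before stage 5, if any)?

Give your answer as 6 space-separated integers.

Answer: 24 -11 28 6 -11 28

Derivation:
Input: [4, -2, 7, 1, -5, 5]
Stage 1 (AMPLIFY -1): 4*-1=-4, -2*-1=2, 7*-1=-7, 1*-1=-1, -5*-1=5, 5*-1=-5 -> [-4, 2, -7, -1, 5, -5]
Stage 2 (AMPLIFY -2): -4*-2=8, 2*-2=-4, -7*-2=14, -1*-2=2, 5*-2=-10, -5*-2=10 -> [8, -4, 14, 2, -10, 10]
Stage 3 (AMPLIFY 3): 8*3=24, -4*3=-12, 14*3=42, 2*3=6, -10*3=-30, 10*3=30 -> [24, -12, 42, 6, -30, 30]
Stage 4 (CLIP -11 28): clip(24,-11,28)=24, clip(-12,-11,28)=-11, clip(42,-11,28)=28, clip(6,-11,28)=6, clip(-30,-11,28)=-11, clip(30,-11,28)=28 -> [24, -11, 28, 6, -11, 28]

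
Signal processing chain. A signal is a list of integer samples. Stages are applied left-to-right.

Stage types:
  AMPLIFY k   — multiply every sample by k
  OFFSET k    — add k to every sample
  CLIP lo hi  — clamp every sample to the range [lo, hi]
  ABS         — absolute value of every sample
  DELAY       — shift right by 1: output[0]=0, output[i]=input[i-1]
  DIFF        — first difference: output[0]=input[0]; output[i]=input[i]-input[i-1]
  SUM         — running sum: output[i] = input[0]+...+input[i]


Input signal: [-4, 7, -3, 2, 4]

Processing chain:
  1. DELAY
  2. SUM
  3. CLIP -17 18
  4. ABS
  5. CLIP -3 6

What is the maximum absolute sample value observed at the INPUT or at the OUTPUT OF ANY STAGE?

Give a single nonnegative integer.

Input: [-4, 7, -3, 2, 4] (max |s|=7)
Stage 1 (DELAY): [0, -4, 7, -3, 2] = [0, -4, 7, -3, 2] -> [0, -4, 7, -3, 2] (max |s|=7)
Stage 2 (SUM): sum[0..0]=0, sum[0..1]=-4, sum[0..2]=3, sum[0..3]=0, sum[0..4]=2 -> [0, -4, 3, 0, 2] (max |s|=4)
Stage 3 (CLIP -17 18): clip(0,-17,18)=0, clip(-4,-17,18)=-4, clip(3,-17,18)=3, clip(0,-17,18)=0, clip(2,-17,18)=2 -> [0, -4, 3, 0, 2] (max |s|=4)
Stage 4 (ABS): |0|=0, |-4|=4, |3|=3, |0|=0, |2|=2 -> [0, 4, 3, 0, 2] (max |s|=4)
Stage 5 (CLIP -3 6): clip(0,-3,6)=0, clip(4,-3,6)=4, clip(3,-3,6)=3, clip(0,-3,6)=0, clip(2,-3,6)=2 -> [0, 4, 3, 0, 2] (max |s|=4)
Overall max amplitude: 7

Answer: 7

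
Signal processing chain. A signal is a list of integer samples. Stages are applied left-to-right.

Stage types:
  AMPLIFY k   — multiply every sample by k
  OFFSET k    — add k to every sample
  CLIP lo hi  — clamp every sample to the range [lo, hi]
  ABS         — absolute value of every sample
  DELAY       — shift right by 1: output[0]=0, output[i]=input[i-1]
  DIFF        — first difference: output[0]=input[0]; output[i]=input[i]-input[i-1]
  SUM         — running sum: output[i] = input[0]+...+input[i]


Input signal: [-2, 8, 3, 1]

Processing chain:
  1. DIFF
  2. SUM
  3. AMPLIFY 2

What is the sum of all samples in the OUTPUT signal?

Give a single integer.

Answer: 20

Derivation:
Input: [-2, 8, 3, 1]
Stage 1 (DIFF): s[0]=-2, 8--2=10, 3-8=-5, 1-3=-2 -> [-2, 10, -5, -2]
Stage 2 (SUM): sum[0..0]=-2, sum[0..1]=8, sum[0..2]=3, sum[0..3]=1 -> [-2, 8, 3, 1]
Stage 3 (AMPLIFY 2): -2*2=-4, 8*2=16, 3*2=6, 1*2=2 -> [-4, 16, 6, 2]
Output sum: 20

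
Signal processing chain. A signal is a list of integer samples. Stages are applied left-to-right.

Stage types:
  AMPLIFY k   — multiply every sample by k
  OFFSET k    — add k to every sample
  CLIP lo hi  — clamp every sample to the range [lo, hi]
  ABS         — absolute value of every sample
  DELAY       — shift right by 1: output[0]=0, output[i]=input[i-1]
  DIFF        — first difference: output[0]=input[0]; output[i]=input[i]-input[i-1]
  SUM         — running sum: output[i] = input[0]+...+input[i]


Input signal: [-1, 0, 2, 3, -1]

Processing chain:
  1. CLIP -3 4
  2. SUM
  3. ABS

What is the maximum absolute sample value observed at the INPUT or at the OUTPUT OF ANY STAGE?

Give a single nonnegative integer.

Input: [-1, 0, 2, 3, -1] (max |s|=3)
Stage 1 (CLIP -3 4): clip(-1,-3,4)=-1, clip(0,-3,4)=0, clip(2,-3,4)=2, clip(3,-3,4)=3, clip(-1,-3,4)=-1 -> [-1, 0, 2, 3, -1] (max |s|=3)
Stage 2 (SUM): sum[0..0]=-1, sum[0..1]=-1, sum[0..2]=1, sum[0..3]=4, sum[0..4]=3 -> [-1, -1, 1, 4, 3] (max |s|=4)
Stage 3 (ABS): |-1|=1, |-1|=1, |1|=1, |4|=4, |3|=3 -> [1, 1, 1, 4, 3] (max |s|=4)
Overall max amplitude: 4

Answer: 4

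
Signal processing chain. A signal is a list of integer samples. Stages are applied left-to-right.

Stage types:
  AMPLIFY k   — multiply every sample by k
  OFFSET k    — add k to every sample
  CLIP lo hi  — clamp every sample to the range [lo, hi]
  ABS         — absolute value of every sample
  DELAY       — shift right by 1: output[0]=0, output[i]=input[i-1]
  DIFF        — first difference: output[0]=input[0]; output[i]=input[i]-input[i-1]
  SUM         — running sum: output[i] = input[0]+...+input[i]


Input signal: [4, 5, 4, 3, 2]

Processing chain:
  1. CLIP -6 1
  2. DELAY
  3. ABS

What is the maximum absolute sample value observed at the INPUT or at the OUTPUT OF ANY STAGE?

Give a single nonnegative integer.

Answer: 5

Derivation:
Input: [4, 5, 4, 3, 2] (max |s|=5)
Stage 1 (CLIP -6 1): clip(4,-6,1)=1, clip(5,-6,1)=1, clip(4,-6,1)=1, clip(3,-6,1)=1, clip(2,-6,1)=1 -> [1, 1, 1, 1, 1] (max |s|=1)
Stage 2 (DELAY): [0, 1, 1, 1, 1] = [0, 1, 1, 1, 1] -> [0, 1, 1, 1, 1] (max |s|=1)
Stage 3 (ABS): |0|=0, |1|=1, |1|=1, |1|=1, |1|=1 -> [0, 1, 1, 1, 1] (max |s|=1)
Overall max amplitude: 5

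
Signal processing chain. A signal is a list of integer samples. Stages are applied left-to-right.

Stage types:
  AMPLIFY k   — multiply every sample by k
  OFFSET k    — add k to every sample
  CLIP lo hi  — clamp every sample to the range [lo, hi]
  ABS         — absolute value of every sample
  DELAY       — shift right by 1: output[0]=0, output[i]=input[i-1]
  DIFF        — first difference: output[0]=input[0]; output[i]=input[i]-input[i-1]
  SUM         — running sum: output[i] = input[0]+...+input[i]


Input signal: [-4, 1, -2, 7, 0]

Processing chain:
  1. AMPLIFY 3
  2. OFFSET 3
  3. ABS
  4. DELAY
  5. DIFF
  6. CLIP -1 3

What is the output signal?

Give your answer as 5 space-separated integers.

Input: [-4, 1, -2, 7, 0]
Stage 1 (AMPLIFY 3): -4*3=-12, 1*3=3, -2*3=-6, 7*3=21, 0*3=0 -> [-12, 3, -6, 21, 0]
Stage 2 (OFFSET 3): -12+3=-9, 3+3=6, -6+3=-3, 21+3=24, 0+3=3 -> [-9, 6, -3, 24, 3]
Stage 3 (ABS): |-9|=9, |6|=6, |-3|=3, |24|=24, |3|=3 -> [9, 6, 3, 24, 3]
Stage 4 (DELAY): [0, 9, 6, 3, 24] = [0, 9, 6, 3, 24] -> [0, 9, 6, 3, 24]
Stage 5 (DIFF): s[0]=0, 9-0=9, 6-9=-3, 3-6=-3, 24-3=21 -> [0, 9, -3, -3, 21]
Stage 6 (CLIP -1 3): clip(0,-1,3)=0, clip(9,-1,3)=3, clip(-3,-1,3)=-1, clip(-3,-1,3)=-1, clip(21,-1,3)=3 -> [0, 3, -1, -1, 3]

Answer: 0 3 -1 -1 3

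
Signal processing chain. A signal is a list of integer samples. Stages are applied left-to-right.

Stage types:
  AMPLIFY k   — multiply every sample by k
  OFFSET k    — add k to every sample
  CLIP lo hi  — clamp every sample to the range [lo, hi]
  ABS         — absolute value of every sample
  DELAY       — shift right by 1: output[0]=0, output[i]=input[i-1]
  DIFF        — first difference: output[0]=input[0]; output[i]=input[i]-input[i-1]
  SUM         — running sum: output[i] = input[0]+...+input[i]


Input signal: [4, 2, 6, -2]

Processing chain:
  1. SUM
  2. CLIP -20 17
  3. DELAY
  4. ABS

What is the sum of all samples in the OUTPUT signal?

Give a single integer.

Answer: 22

Derivation:
Input: [4, 2, 6, -2]
Stage 1 (SUM): sum[0..0]=4, sum[0..1]=6, sum[0..2]=12, sum[0..3]=10 -> [4, 6, 12, 10]
Stage 2 (CLIP -20 17): clip(4,-20,17)=4, clip(6,-20,17)=6, clip(12,-20,17)=12, clip(10,-20,17)=10 -> [4, 6, 12, 10]
Stage 3 (DELAY): [0, 4, 6, 12] = [0, 4, 6, 12] -> [0, 4, 6, 12]
Stage 4 (ABS): |0|=0, |4|=4, |6|=6, |12|=12 -> [0, 4, 6, 12]
Output sum: 22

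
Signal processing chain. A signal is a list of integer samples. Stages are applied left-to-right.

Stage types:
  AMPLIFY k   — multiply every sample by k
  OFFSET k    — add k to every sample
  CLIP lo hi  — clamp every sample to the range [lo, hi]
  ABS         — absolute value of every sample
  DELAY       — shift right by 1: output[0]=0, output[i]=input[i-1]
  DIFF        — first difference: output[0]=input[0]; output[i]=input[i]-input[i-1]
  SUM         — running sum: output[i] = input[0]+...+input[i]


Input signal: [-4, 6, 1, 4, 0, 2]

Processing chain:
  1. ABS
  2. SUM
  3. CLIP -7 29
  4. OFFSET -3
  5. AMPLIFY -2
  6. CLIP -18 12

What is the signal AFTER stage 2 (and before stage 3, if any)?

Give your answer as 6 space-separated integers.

Answer: 4 10 11 15 15 17

Derivation:
Input: [-4, 6, 1, 4, 0, 2]
Stage 1 (ABS): |-4|=4, |6|=6, |1|=1, |4|=4, |0|=0, |2|=2 -> [4, 6, 1, 4, 0, 2]
Stage 2 (SUM): sum[0..0]=4, sum[0..1]=10, sum[0..2]=11, sum[0..3]=15, sum[0..4]=15, sum[0..5]=17 -> [4, 10, 11, 15, 15, 17]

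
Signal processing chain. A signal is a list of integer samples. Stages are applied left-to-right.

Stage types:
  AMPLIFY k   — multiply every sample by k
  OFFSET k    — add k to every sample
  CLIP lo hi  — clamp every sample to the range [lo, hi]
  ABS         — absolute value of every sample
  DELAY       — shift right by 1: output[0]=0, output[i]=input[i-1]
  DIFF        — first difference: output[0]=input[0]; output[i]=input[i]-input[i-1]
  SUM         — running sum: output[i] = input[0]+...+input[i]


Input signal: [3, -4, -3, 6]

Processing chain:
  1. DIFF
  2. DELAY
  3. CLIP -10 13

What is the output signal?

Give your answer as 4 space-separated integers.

Input: [3, -4, -3, 6]
Stage 1 (DIFF): s[0]=3, -4-3=-7, -3--4=1, 6--3=9 -> [3, -7, 1, 9]
Stage 2 (DELAY): [0, 3, -7, 1] = [0, 3, -7, 1] -> [0, 3, -7, 1]
Stage 3 (CLIP -10 13): clip(0,-10,13)=0, clip(3,-10,13)=3, clip(-7,-10,13)=-7, clip(1,-10,13)=1 -> [0, 3, -7, 1]

Answer: 0 3 -7 1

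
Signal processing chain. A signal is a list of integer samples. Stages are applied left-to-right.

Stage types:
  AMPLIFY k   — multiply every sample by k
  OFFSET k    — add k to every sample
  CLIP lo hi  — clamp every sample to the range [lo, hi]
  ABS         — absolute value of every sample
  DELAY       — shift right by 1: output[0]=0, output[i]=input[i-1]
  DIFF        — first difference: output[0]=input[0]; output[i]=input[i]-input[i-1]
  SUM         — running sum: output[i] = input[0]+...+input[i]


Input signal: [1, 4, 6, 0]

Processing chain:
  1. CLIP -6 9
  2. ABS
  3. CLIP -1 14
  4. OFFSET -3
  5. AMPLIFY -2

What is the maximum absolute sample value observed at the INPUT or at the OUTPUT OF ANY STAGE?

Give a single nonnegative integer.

Input: [1, 4, 6, 0] (max |s|=6)
Stage 1 (CLIP -6 9): clip(1,-6,9)=1, clip(4,-6,9)=4, clip(6,-6,9)=6, clip(0,-6,9)=0 -> [1, 4, 6, 0] (max |s|=6)
Stage 2 (ABS): |1|=1, |4|=4, |6|=6, |0|=0 -> [1, 4, 6, 0] (max |s|=6)
Stage 3 (CLIP -1 14): clip(1,-1,14)=1, clip(4,-1,14)=4, clip(6,-1,14)=6, clip(0,-1,14)=0 -> [1, 4, 6, 0] (max |s|=6)
Stage 4 (OFFSET -3): 1+-3=-2, 4+-3=1, 6+-3=3, 0+-3=-3 -> [-2, 1, 3, -3] (max |s|=3)
Stage 5 (AMPLIFY -2): -2*-2=4, 1*-2=-2, 3*-2=-6, -3*-2=6 -> [4, -2, -6, 6] (max |s|=6)
Overall max amplitude: 6

Answer: 6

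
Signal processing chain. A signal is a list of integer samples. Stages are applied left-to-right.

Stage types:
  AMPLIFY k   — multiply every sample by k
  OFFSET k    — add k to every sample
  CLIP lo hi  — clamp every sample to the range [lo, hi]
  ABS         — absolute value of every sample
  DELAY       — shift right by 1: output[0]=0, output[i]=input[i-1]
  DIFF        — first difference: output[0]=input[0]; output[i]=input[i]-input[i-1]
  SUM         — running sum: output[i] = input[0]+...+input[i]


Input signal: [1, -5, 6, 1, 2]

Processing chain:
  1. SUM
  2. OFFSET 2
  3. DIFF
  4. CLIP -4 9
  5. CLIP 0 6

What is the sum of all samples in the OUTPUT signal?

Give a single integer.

Answer: 12

Derivation:
Input: [1, -5, 6, 1, 2]
Stage 1 (SUM): sum[0..0]=1, sum[0..1]=-4, sum[0..2]=2, sum[0..3]=3, sum[0..4]=5 -> [1, -4, 2, 3, 5]
Stage 2 (OFFSET 2): 1+2=3, -4+2=-2, 2+2=4, 3+2=5, 5+2=7 -> [3, -2, 4, 5, 7]
Stage 3 (DIFF): s[0]=3, -2-3=-5, 4--2=6, 5-4=1, 7-5=2 -> [3, -5, 6, 1, 2]
Stage 4 (CLIP -4 9): clip(3,-4,9)=3, clip(-5,-4,9)=-4, clip(6,-4,9)=6, clip(1,-4,9)=1, clip(2,-4,9)=2 -> [3, -4, 6, 1, 2]
Stage 5 (CLIP 0 6): clip(3,0,6)=3, clip(-4,0,6)=0, clip(6,0,6)=6, clip(1,0,6)=1, clip(2,0,6)=2 -> [3, 0, 6, 1, 2]
Output sum: 12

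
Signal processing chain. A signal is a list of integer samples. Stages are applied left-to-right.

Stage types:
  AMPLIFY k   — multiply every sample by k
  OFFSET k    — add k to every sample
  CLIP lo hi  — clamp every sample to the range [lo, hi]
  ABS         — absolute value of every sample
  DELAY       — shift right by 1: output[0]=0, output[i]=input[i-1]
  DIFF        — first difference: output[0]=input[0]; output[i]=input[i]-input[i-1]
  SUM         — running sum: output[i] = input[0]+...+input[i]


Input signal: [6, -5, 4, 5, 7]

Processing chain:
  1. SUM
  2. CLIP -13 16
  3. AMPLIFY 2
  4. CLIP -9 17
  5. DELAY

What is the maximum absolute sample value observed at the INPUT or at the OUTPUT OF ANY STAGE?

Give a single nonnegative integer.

Input: [6, -5, 4, 5, 7] (max |s|=7)
Stage 1 (SUM): sum[0..0]=6, sum[0..1]=1, sum[0..2]=5, sum[0..3]=10, sum[0..4]=17 -> [6, 1, 5, 10, 17] (max |s|=17)
Stage 2 (CLIP -13 16): clip(6,-13,16)=6, clip(1,-13,16)=1, clip(5,-13,16)=5, clip(10,-13,16)=10, clip(17,-13,16)=16 -> [6, 1, 5, 10, 16] (max |s|=16)
Stage 3 (AMPLIFY 2): 6*2=12, 1*2=2, 5*2=10, 10*2=20, 16*2=32 -> [12, 2, 10, 20, 32] (max |s|=32)
Stage 4 (CLIP -9 17): clip(12,-9,17)=12, clip(2,-9,17)=2, clip(10,-9,17)=10, clip(20,-9,17)=17, clip(32,-9,17)=17 -> [12, 2, 10, 17, 17] (max |s|=17)
Stage 5 (DELAY): [0, 12, 2, 10, 17] = [0, 12, 2, 10, 17] -> [0, 12, 2, 10, 17] (max |s|=17)
Overall max amplitude: 32

Answer: 32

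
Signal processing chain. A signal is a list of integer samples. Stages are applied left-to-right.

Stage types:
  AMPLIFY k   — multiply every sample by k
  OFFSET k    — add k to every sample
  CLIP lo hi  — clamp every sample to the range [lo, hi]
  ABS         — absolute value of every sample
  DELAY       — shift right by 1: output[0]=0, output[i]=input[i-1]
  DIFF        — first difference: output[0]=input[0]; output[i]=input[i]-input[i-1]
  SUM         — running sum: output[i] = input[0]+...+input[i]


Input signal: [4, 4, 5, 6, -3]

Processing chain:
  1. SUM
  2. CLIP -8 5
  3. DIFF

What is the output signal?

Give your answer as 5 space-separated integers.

Input: [4, 4, 5, 6, -3]
Stage 1 (SUM): sum[0..0]=4, sum[0..1]=8, sum[0..2]=13, sum[0..3]=19, sum[0..4]=16 -> [4, 8, 13, 19, 16]
Stage 2 (CLIP -8 5): clip(4,-8,5)=4, clip(8,-8,5)=5, clip(13,-8,5)=5, clip(19,-8,5)=5, clip(16,-8,5)=5 -> [4, 5, 5, 5, 5]
Stage 3 (DIFF): s[0]=4, 5-4=1, 5-5=0, 5-5=0, 5-5=0 -> [4, 1, 0, 0, 0]

Answer: 4 1 0 0 0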